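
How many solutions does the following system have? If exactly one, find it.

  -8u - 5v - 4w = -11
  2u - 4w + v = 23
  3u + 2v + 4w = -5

no solution

Row-reduce:
R1 ← R1 / (-8).
R2 ← R2 − 2·R1.
R3 ← R3 − 3·R1.
R2 ← R2 / (-1/4).
R1 ← R1 − 5/8·R2.
R3 ← R3 − 1/8·R2.
Row 3 reduces to 0 = 1, a contradiction. The system is inconsistent.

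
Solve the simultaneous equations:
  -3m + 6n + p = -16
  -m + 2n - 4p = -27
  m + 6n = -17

m = 1, n = -3, p = 5

Row-reduce the augmented matrix:
R1 ← R1 / (-3).
R2 ← R2 + 1·R1.
R3 ← R3 − 1·R1.
Swap R2 and R3.
R2 ← R2 / (8).
R1 ← R1 + 2·R2.
R3 ← R3 / (-13/3).
R1 ← R1 + 1/4·R3.
R2 ← R2 − 1/24·R3.
Reading off the reduced rows gives m = 1, n = -3, p = 5.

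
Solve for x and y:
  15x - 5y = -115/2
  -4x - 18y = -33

x = -3, y = 5/2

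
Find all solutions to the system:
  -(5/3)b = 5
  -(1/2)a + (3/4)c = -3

Row-reduce:
Swap R1 and R2.
R1 ← R1 / (-1/2).
R2 ← R2 / (-5/3).
Rank is 2 with 3 unknowns, leaving c free.

infinitely many solutions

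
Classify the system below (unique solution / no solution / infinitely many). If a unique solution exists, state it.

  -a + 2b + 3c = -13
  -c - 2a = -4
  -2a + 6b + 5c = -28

a = 3, b = -2, c = -2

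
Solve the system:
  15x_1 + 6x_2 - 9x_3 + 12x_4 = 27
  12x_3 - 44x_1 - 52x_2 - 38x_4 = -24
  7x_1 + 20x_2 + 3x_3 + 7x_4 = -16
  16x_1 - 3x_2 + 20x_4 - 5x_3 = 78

Row-reduce:
R1 ← R1 / (15).
R2 ← R2 + 44·R1.
R3 ← R3 − 7·R1.
R4 ← R4 − 16·R1.
R2 ← R2 / (-172/5).
R1 ← R1 − 2/5·R2.
R3 ← R3 − 86/5·R2.
R4 ← R4 + 47/5·R2.
Swap R3 and R4.
R3 ← R3 / (367/43).
R1 ← R1 + 33/43·R3.
R2 ← R2 − 18/43·R3.
Row 4 reduces to 0 = -1, a contradiction. The system is inconsistent.

no solution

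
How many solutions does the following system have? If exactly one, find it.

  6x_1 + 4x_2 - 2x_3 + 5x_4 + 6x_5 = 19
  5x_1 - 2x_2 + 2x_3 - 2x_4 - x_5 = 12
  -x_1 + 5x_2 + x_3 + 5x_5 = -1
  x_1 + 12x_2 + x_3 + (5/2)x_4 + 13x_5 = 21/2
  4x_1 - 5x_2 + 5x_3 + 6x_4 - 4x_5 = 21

no solution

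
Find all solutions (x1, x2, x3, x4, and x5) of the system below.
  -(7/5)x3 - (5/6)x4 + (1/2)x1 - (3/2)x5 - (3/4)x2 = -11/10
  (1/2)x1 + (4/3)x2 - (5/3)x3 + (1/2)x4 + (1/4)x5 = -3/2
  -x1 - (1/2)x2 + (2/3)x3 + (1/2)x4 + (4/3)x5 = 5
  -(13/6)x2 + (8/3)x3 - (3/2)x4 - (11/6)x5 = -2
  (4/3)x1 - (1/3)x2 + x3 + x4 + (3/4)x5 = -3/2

Row-reduce:
R1 ← R1 / (1/2).
R2 ← R2 − 1/2·R1.
R3 ← R3 + 1·R1.
R5 ← R5 − 4/3·R1.
R2 ← R2 / (25/12).
R1 ← R1 + 3/2·R2.
R3 ← R3 + 2·R2.
R4 ← R4 + 13/6·R2.
R5 ← R5 − 5/3·R2.
R3 ← R3 / (-896/375).
R1 ← R1 + 374/125·R3.
R2 ← R2 + 16/125·R3.
R4 ← R4 − 896/375·R3.
R5 ← R5 − 371/75·R3.
Swap R4 and R5.
R4 ← R4 / (5507/2304).
R1 ← R1 + 2281/2688·R4.
R2 ← R2 − 71/112·R4.
R3 ← R3 + 85/1792·R4.
Rank is 4 with 5 unknowns, leaving x5 free.

infinitely many solutions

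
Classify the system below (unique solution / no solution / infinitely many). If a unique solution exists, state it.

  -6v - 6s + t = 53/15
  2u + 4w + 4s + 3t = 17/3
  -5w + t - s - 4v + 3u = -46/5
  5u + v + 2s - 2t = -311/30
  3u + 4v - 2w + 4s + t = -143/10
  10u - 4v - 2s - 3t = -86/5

u = -5/2, v = -11/5, w = 5/3, s = 3/2, t = -2/3

Row-reduce the augmented matrix:
Swap R1 and R2.
R1 ← R1 / (2).
R3 ← R3 − 3·R1.
R4 ← R4 − 5·R1.
R5 ← R5 − 3·R1.
R6 ← R6 − 10·R1.
R2 ← R2 / (-6).
R3 ← R3 + 4·R2.
R4 ← R4 − 1·R2.
R5 ← R5 − 4·R2.
R6 ← R6 + 4·R2.
R3 ← R3 / (-11).
R1 ← R1 − 2·R3.
R4 ← R4 + 10·R3.
R5 ← R5 + 8·R3.
R6 ← R6 + 20·R3.
R4 ← R4 / (-69/11).
R1 ← R1 − 16/11·R4.
R2 ← R2 − 1·R4.
R3 ← R3 − 3/11·R4.
R5 ← R5 + 42/11·R4.
R6 ← R6 + 138/11·R4.
R5 ← R5 / (493/138).
R1 ← R1 + 25/46·R5.
R2 ← R2 + 145/138·R5.
R3 ← R3 − 19/138·R5.
R4 ← R4 − 61/69·R5.
R6 reduces to 0 = 0, so the extra equation is consistent.
Reading off the reduced rows gives u = -5/2, v = -11/5, w = 5/3, s = 3/2, t = -2/3.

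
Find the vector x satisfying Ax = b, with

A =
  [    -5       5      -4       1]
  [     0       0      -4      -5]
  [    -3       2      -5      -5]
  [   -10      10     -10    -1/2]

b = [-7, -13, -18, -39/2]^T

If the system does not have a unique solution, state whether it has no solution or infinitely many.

no solution

Row-reduce:
R1 ← R1 / (-5).
R3 ← R3 + 3·R1.
R4 ← R4 + 10·R1.
Swap R2 and R3.
R2 ← R2 / (-1).
R1 ← R1 + 1·R2.
R3 ← R3 / (-4).
R1 ← R1 − 17/5·R3.
R2 ← R2 − 13/5·R3.
R4 ← R4 + 2·R3.
Row 4 reduces to 0 = 1, a contradiction. The system is inconsistent.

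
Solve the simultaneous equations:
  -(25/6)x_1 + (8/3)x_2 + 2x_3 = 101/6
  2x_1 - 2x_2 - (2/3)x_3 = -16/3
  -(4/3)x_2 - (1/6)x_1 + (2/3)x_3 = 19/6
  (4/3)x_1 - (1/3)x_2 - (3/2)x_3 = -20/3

Row-reduce:
R1 ← R1 / (-25/6).
R2 ← R2 − 2·R1.
R3 ← R3 + 1/6·R1.
R4 ← R4 − 4/3·R1.
R2 ← R2 / (-18/25).
R1 ← R1 + 16/25·R2.
R3 ← R3 + 36/25·R2.
R4 ← R4 − 13/25·R2.
Swap R3 and R4.
R3 ← R3 / (-35/54).
R1 ← R1 + 20/27·R3.
R2 ← R2 + 11/27·R3.
Row 4 reduces to 0 = -3, a contradiction. The system is inconsistent.

no solution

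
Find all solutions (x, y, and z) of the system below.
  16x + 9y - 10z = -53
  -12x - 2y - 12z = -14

Row-reduce:
R1 ← R1 / (16).
R2 ← R2 + 12·R1.
R2 ← R2 / (19/4).
R1 ← R1 − 9/16·R2.
Rank is 2 with 3 unknowns, leaving z free.

infinitely many solutions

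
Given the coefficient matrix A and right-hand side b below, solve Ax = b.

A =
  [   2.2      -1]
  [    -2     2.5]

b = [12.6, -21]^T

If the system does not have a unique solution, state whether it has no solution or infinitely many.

x_1 = 3, x_2 = -6

Row-reduce the augmented matrix:
R1 ← R1 / (11/5).
R2 ← R2 + 2·R1.
R2 ← R2 / (35/22).
R1 ← R1 + 5/11·R2.
Reading off the reduced rows gives x_1 = 3, x_2 = -6.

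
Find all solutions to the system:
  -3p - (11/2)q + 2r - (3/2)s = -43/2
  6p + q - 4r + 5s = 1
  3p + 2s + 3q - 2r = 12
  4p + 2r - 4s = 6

Row-reduce:
R1 ← R1 / (-3).
R2 ← R2 − 6·R1.
R3 ← R3 − 3·R1.
R4 ← R4 − 4·R1.
R2 ← R2 / (-10).
R1 ← R1 − 11/6·R2.
R3 ← R3 + 5/2·R2.
R4 ← R4 + 22/3·R2.
Swap R3 and R4.
R3 ← R3 / (14/3).
R1 ← R1 + 2/3·R3.
Row 4 reduces to 0 = 1, a contradiction. The system is inconsistent.

no solution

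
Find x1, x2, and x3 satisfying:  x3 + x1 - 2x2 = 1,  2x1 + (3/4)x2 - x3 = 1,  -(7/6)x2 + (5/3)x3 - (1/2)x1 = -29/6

x1 = -1, x2 = -4, x3 = -6

Row-reduce the augmented matrix:
R2 ← R2 − 2·R1.
R3 ← R3 + 1/2·R1.
R2 ← R2 / (19/4).
R1 ← R1 + 2·R2.
R3 ← R3 + 13/6·R2.
R3 ← R3 / (91/114).
R1 ← R1 + 5/19·R3.
R2 ← R2 + 12/19·R3.
Reading off the reduced rows gives x1 = -1, x2 = -4, x3 = -6.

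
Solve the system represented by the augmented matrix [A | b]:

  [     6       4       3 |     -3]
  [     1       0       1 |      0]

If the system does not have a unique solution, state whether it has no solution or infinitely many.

infinitely many solutions

Row-reduce:
R1 ← R1 / (6).
R2 ← R2 − 1·R1.
R2 ← R2 / (-2/3).
R1 ← R1 − 2/3·R2.
Rank is 2 with 3 unknowns, leaving x_3 free.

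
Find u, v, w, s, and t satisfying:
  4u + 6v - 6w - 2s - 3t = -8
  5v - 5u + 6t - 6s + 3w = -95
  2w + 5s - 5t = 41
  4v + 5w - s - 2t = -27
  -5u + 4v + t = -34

u = 2, v = -5, w = -2, s = 5, t = -4

Row-reduce the augmented matrix:
R1 ← R1 / (4).
R2 ← R2 + 5·R1.
R5 ← R5 + 5·R1.
R2 ← R2 / (25/2).
R1 ← R1 − 3/2·R2.
R4 ← R4 − 4·R2.
R5 ← R5 − 23/2·R2.
R3 ← R3 / (2).
R1 ← R1 + 24/25·R3.
R2 ← R2 + 9/25·R3.
R4 ← R4 − 161/25·R3.
R5 ← R5 + 84/25·R3.
R4 ← R4 / (-719/50).
R1 ← R1 − 73/25·R4.
R2 ← R2 − 11/50·R4.
R3 ← R3 − 5/2·R4.
R5 ← R5 − 343/25·R4.
R5 ← R5 / (-653/1438).
R1 ← R1 + 1011/1438·R5.
R2 ← R2 + 741/1438·R5.
R3 ← R3 + 125/719·R5.
R4 ← R4 + 669/719·R5.
Reading off the reduced rows gives u = 2, v = -5, w = -2, s = 5, t = -4.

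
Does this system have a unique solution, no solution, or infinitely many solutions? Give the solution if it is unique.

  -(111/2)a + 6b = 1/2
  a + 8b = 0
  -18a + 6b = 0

no solution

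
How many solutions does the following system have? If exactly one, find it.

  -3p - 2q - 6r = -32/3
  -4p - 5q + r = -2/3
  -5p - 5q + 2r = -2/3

Row-reduce the augmented matrix:
R1 ← R1 / (-3).
R2 ← R2 + 4·R1.
R3 ← R3 + 5·R1.
R2 ← R2 / (-7/3).
R1 ← R1 − 2/3·R2.
R3 ← R3 + 5/3·R2.
R3 ← R3 / (39/7).
R1 ← R1 − 32/7·R3.
R2 ← R2 + 27/7·R3.
Reading off the reduced rows gives p = 4/3, q = -2/3, r = 4/3.

p = 4/3, q = -2/3, r = 4/3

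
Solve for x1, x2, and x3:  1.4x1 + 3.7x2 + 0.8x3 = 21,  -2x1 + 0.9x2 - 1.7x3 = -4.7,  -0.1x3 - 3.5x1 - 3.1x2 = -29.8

Row-reduce the augmented matrix:
R1 ← R1 / (7/5).
R2 ← R2 + 2·R1.
R3 ← R3 + 7/2·R1.
R2 ← R2 / (433/70).
R1 ← R1 − 37/14·R2.
R3 ← R3 − 123/20·R2.
R3 ← R3 / (21251/8660).
R1 ← R1 − 701/866·R3.
R2 ← R2 + 39/433·R3.
Reading off the reduced rows gives x1 = 5, x2 = 4, x3 = -1.

x1 = 5, x2 = 4, x3 = -1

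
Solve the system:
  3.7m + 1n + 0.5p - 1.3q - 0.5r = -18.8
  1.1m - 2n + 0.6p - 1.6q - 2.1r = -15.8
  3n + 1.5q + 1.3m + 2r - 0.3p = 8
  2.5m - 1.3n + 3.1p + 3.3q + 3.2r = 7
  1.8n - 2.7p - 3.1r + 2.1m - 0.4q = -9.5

Row-reduce the augmented matrix:
R1 ← R1 / (37/10).
R2 ← R2 − 11/10·R1.
R3 ← R3 − 13/10·R1.
R4 ← R4 − 5/2·R1.
R5 ← R5 − 21/10·R1.
R2 ← R2 / (-85/37).
R1 ← R1 − 10/37·R2.
R3 ← R3 − 98/37·R2.
R4 ← R4 + 731/370·R2.
R5 ← R5 − 228/185·R2.
R3 ← R3 / (19/425).
R1 ← R1 − 16/85·R3.
R2 ← R2 + 167/850·R3.
R4 ← R4 − 1187/500·R3.
R5 ← R5 + 5826/2125·R3.
R4 ← R4 / (-23171/950).
R1 ← R1 + 54/19·R4.
R2 ← R2 − 283/95·R4.
R3 ← R3 − 237/19·R4.
R5 ← R5 − 32191/950·R4.
R5 ← R5 / (3991017/926840).
R1 ← R1 + 51859/46342·R5.
R2 ← R2 − 38034/23171·R5.
R3 ← R3 − 280137/92684·R5.
R4 ← R4 + 34777/92684·R5.
Reading off the reduced rows gives m = -4, n = 2, p = 1, q = 5, r = 0.

m = -4, n = 2, p = 1, q = 5, r = 0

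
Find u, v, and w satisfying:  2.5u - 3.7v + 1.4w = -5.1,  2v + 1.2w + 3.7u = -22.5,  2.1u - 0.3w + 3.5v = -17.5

u = -5, v = -2, w = 0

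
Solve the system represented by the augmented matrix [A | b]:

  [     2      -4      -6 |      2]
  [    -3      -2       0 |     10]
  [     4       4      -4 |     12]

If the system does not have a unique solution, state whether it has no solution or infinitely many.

x_1 = -6, x_2 = 4, x_3 = -5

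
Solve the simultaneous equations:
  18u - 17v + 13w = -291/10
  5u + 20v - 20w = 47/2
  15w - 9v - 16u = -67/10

u = -1/2, v = 4/5, w = -1/2

Row-reduce the augmented matrix:
R1 ← R1 / (18).
R2 ← R2 − 5·R1.
R3 ← R3 + 16·R1.
R2 ← R2 / (445/18).
R1 ← R1 + 17/18·R2.
R3 ← R3 + 217/9·R2.
R3 ← R3 / (314/89).
R1 ← R1 + 16/89·R3.
R2 ← R2 + 85/89·R3.
Reading off the reduced rows gives u = -1/2, v = 4/5, w = -1/2.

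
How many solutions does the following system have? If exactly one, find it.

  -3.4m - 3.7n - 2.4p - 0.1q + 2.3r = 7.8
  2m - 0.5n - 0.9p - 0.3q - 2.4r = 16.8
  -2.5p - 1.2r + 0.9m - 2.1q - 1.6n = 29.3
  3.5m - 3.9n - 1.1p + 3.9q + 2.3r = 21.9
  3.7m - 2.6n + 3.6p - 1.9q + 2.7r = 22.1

Row-reduce the augmented matrix:
R1 ← R1 / (-17/5).
R2 ← R2 − 2·R1.
R3 ← R3 − 9/10·R1.
R4 ← R4 − 7/2·R1.
R5 ← R5 − 37/10·R1.
R2 ← R2 / (-91/34).
R1 ← R1 − 37/34·R2.
R3 ← R3 + 877/340·R2.
R4 ← R4 + 2621/340·R2.
R5 ← R5 + 2253/340·R2.
R3 ← R3 / (-8257/9100).
R1 ← R1 + 213/910·R3.
R2 ← R2 − 393/455·R3.
R4 ← R4 − 28099/9100·R3.
R5 ← R5 − 61077/9100·R3.
R4 ← R4 / (-101489/82570).
R1 ← R1 − 2831/8257·R4.
R2 ← R2 + 12889/8257·R4.
R3 ← R3 − 16204/8257·R4.
R5 ← R5 + 590044/41285·R4.
R5 ← R5 / (-48202612/507445).
R1 ← R1 − 134977/101489·R5.
R2 ← R2 + 1093541/101489·R5.
R3 ← R3 − 1428725/101489·R5.
R4 ← R4 + 751848/101489·R5.
Reading off the reduced rows gives m = 5, n = -4, p = -4, q = -4, r = 0.

m = 5, n = -4, p = -4, q = -4, r = 0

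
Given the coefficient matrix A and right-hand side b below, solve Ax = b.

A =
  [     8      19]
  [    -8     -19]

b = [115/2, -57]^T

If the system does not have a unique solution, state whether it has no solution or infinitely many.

Row-reduce:
R1 ← R1 / (8).
R2 ← R2 + 8·R1.
Row 2 reduces to 0 = 1/2, a contradiction. The system is inconsistent.

no solution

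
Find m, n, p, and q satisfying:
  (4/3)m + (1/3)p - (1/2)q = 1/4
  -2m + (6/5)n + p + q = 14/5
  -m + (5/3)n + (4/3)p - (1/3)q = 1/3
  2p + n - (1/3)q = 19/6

Row-reduce the augmented matrix:
R1 ← R1 / (4/3).
R2 ← R2 + 2·R1.
R3 ← R3 + 1·R1.
R2 ← R2 / (6/5).
R3 ← R3 − 5/3·R2.
R4 ← R4 − 1·R2.
R3 ← R3 / (-1/2).
R1 ← R1 − 1/4·R3.
R2 ← R2 − 5/4·R3.
R4 ← R4 − 3/4·R3.
R4 ← R4 / (-17/8).
R1 ← R1 + 65/72·R4.
R2 ← R2 + 175/72·R4.
R3 ← R3 − 19/9·R4.
Reading off the reduced rows gives m = 1/2, n = -1, p = 5/2, q = 5/2.

m = 1/2, n = -1, p = 5/2, q = 5/2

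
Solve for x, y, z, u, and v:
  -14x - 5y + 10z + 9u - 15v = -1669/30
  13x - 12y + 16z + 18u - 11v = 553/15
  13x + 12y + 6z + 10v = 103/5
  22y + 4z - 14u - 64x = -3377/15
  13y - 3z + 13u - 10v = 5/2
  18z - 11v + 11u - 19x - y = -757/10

Row-reduce the augmented matrix:
R1 ← R1 / (-14).
R2 ← R2 − 13·R1.
R3 ← R3 − 13·R1.
R4 ← R4 + 64·R1.
R6 ← R6 + 19·R1.
R2 ← R2 / (-233/14).
R1 ← R1 − 5/14·R2.
R3 ← R3 − 103/14·R2.
R4 ← R4 − 314/7·R2.
R5 ← R5 − 13·R2.
R6 ← R6 − 81/14·R2.
R3 ← R3 / (6166/233).
R1 ← R1 + 40/233·R3.
R2 ← R2 + 354/233·R3.
R4 ← R4 − 6160/233·R3.
R5 ← R5 − 3903/233·R3.
R6 ← R6 − 3080/233·R3.
R4 ← R4 / (-12616/3083).
R1 ← R1 − 162/3083·R4.
R2 ← R2 + 1341/3083·R4.
R3 ← R3 − 2331/3083·R4.
R5 ← R5 − 64505/3083·R4.
R6 ← R6 + 6308/3083·R4.
R5 ← R5 / (21053/332).
R1 ← R1 − 2047/3154·R5.
R2 ← R2 + 6905/6308·R5.
R3 ← R3 − 15453/6308·R5.
R4 ← R4 + 25151/6308·R5.
R6 reduces to 0 = 0, so the extra equation is consistent.
Reading off the reduced rows gives x = 11/5, y = -3/2, z = -7/3, u = 3, v = 12/5.

x = 11/5, y = -3/2, z = -7/3, u = 3, v = 12/5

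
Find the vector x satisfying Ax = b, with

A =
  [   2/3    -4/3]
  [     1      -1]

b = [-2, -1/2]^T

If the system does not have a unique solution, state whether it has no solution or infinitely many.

From equation 2: x_1 = -1/2 + x_2.
Substitute into equation 1 and solve: x_2 = 5/2.
Then x_1 = 2.

x_1 = 2, x_2 = 5/2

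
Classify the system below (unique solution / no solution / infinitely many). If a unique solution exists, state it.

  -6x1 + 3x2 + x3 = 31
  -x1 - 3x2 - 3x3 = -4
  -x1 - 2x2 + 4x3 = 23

x1 = -5, x2 = -1, x3 = 4

Row-reduce the augmented matrix:
R1 ← R1 / (-6).
R2 ← R2 + 1·R1.
R3 ← R3 + 1·R1.
R2 ← R2 / (-7/2).
R1 ← R1 + 1/2·R2.
R3 ← R3 + 5/2·R2.
R3 ← R3 / (128/21).
R1 ← R1 − 2/7·R3.
R2 ← R2 − 19/21·R3.
Reading off the reduced rows gives x1 = -5, x2 = -1, x3 = 4.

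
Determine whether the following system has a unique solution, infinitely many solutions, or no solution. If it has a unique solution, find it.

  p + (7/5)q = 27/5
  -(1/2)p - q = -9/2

p = -3, q = 6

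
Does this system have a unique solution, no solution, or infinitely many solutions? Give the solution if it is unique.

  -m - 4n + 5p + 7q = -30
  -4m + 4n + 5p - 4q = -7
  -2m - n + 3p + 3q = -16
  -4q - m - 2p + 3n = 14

Row-reduce:
R1 ← R1 / (-1).
R2 ← R2 + 4·R1.
R3 ← R3 + 2·R1.
R4 ← R4 + 1·R1.
R2 ← R2 / (20).
R1 ← R1 − 4·R2.
R3 ← R3 − 7·R2.
R4 ← R4 − 7·R2.
R3 ← R3 / (-7/4).
R1 ← R1 + 2·R3.
R2 ← R2 + 3/4·R3.
R4 ← R4 + 7/4·R3.
Rank is 3 with 4 unknowns, leaving q free.

infinitely many solutions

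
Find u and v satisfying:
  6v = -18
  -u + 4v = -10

u = -2, v = -3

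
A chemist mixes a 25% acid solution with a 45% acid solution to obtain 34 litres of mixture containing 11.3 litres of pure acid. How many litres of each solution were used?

litres of solution A: 20, litres of solution B: 14

Let a = litres of solution A, b = litres of solution B.
  a + b = 34
  (1/4)a + (9/20)b = 113/10
Row-reduce the augmented matrix:
R2 ← R2 − 1/4·R1.
R2 ← R2 / (1/5).
R1 ← R1 − 1·R2.
Reading off the reduced rows gives a = 20, b = 14.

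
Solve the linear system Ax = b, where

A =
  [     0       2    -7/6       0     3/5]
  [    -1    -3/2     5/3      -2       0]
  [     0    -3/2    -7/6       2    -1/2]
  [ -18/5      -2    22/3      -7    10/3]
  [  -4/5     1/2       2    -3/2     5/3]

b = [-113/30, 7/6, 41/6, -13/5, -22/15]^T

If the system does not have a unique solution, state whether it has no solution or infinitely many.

no solution

Row-reduce:
Swap R1 and R2.
R1 ← R1 / (-1).
R4 ← R4 + 18/5·R1.
R5 ← R5 + 4/5·R1.
R2 ← R2 / (2).
R1 ← R1 − 3/2·R2.
R3 ← R3 + 3/2·R2.
R4 ← R4 − 17/5·R2.
R5 ← R5 − 17/10·R2.
R3 ← R3 / (-49/24).
R1 ← R1 + 19/24·R3.
R2 ← R2 + 7/12·R3.
R4 ← R4 − 199/60·R3.
R5 ← R5 − 199/120·R3.
R4 ← R4 / (169/49).
R1 ← R1 − 60/49·R4.
R2 ← R2 + 4/7·R4.
R3 ← R3 + 48/49·R4.
R5 ← R5 − 169/98·R4.
Row 5 reduces to 0 = 1, a contradiction. The system is inconsistent.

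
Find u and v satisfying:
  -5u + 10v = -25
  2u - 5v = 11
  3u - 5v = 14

u = 3, v = -1

Row-reduce the augmented matrix:
R1 ← R1 / (-5).
R2 ← R2 − 2·R1.
R3 ← R3 − 3·R1.
R2 ← R2 / (-1).
R1 ← R1 + 2·R2.
R3 ← R3 − 1·R2.
R3 reduces to 0 = 0, so the extra equation is consistent.
Reading off the reduced rows gives u = 3, v = -1.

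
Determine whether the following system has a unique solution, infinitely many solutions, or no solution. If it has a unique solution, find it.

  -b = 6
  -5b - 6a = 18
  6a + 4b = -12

Row-reduce the augmented matrix:
Swap R1 and R2.
R1 ← R1 / (-6).
R3 ← R3 − 6·R1.
R2 ← R2 / (-1).
R1 ← R1 − 5/6·R2.
R3 ← R3 + 1·R2.
R3 reduces to 0 = 0, so the extra equation is consistent.
Reading off the reduced rows gives a = 2, b = -6.

a = 2, b = -6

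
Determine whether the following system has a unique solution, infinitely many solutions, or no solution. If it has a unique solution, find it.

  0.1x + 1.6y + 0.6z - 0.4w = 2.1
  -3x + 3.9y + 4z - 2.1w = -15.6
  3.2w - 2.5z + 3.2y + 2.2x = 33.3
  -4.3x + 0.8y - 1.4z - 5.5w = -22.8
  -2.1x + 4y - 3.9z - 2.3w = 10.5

x = 3, y = 3, z = -3, w = 3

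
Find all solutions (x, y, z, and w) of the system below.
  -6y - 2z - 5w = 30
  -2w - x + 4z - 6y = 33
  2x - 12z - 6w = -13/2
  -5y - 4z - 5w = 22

no solution

Row-reduce:
Swap R1 and R2.
R1 ← R1 / (-1).
R3 ← R3 − 2·R1.
R2 ← R2 / (-6).
R1 ← R1 − 6·R2.
R3 ← R3 + 12·R2.
R4 ← R4 + 5·R2.
Swap R3 and R4.
R3 ← R3 / (-7/3).
R1 ← R1 + 6·R3.
R2 ← R2 − 1/3·R3.
Row 4 reduces to 0 = -1/2, a contradiction. The system is inconsistent.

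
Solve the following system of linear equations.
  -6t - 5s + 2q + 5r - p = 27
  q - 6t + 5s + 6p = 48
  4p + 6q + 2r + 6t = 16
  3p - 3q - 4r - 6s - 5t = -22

Row-reduce:
R1 ← R1 / (-1).
R2 ← R2 − 6·R1.
R3 ← R3 − 4·R1.
R4 ← R4 − 3·R1.
R2 ← R2 / (13).
R1 ← R1 + 2·R2.
R3 ← R3 − 14·R2.
R4 ← R4 − 3·R2.
R3 ← R3 / (-134/13).
R1 ← R1 + 5/13·R3.
R2 ← R2 − 30/13·R3.
R4 ← R4 − 53/13·R3.
R4 ← R4 / (-837/67).
R1 ← R1 − 60/67·R4.
R2 ← R2 + 25/67·R4.
R3 ← R3 + 45/67·R4.
Rank is 4 with 5 unknowns, leaving t free.

infinitely many solutions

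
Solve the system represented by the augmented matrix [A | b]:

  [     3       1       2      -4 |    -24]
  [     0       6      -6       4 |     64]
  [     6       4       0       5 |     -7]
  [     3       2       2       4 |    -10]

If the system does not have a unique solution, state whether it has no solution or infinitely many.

x_1 = -6, x_2 = 6, x_3 = -4, x_4 = 1

Row-reduce the augmented matrix:
R1 ← R1 / (3).
R3 ← R3 − 6·R1.
R4 ← R4 − 3·R1.
R2 ← R2 / (6).
R1 ← R1 − 1/3·R2.
R3 ← R3 − 2·R2.
R4 ← R4 − 1·R2.
R3 ← R3 / (-2).
R1 ← R1 − 1·R3.
R2 ← R2 + 1·R3.
R4 ← R4 − 1·R3.
R4 ← R4 / (79/6).
R1 ← R1 − 77/18·R4.
R2 ← R2 + 31/6·R4.
R3 ← R3 + 35/6·R4.
Reading off the reduced rows gives x_1 = -6, x_2 = 6, x_3 = -4, x_4 = 1.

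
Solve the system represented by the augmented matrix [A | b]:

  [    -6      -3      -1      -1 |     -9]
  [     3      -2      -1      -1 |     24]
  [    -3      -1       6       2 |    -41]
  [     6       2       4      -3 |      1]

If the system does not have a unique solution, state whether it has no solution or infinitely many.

x_1 = 4, x_2 = -3, x_3 = -5, x_4 = -1

Row-reduce the augmented matrix:
R1 ← R1 / (-6).
R2 ← R2 − 3·R1.
R3 ← R3 + 3·R1.
R4 ← R4 − 6·R1.
R2 ← R2 / (-7/2).
R1 ← R1 − 1/2·R2.
R3 ← R3 − 1/2·R2.
R4 ← R4 + 1·R2.
R3 ← R3 / (44/7).
R1 ← R1 + 1/21·R3.
R2 ← R2 − 3/7·R3.
R4 ← R4 − 24/7·R3.
R4 ← R4 / (-53/11).
R1 ← R1 + 1/33·R4.
R2 ← R2 − 3/11·R4.
R3 ← R3 − 4/11·R4.
Reading off the reduced rows gives x_1 = 4, x_2 = -3, x_3 = -5, x_4 = -1.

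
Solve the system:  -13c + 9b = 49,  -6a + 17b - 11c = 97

infinitely many solutions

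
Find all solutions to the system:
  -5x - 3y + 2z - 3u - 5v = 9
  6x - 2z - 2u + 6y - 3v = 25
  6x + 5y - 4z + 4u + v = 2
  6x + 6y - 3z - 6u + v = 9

infinitely many solutions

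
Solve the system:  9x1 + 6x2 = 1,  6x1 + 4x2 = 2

no solution

Row-reduce:
R1 ← R1 / (9).
R2 ← R2 − 6·R1.
Row 2 reduces to 0 = 4/3, a contradiction. The system is inconsistent.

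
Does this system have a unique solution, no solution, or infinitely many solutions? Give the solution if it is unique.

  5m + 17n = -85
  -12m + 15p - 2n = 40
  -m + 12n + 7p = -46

m = 0, n = -5, p = 2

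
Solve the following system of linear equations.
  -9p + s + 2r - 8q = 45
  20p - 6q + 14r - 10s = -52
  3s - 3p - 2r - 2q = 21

infinitely many solutions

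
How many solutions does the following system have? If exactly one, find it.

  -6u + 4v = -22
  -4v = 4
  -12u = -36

u = 3, v = -1

Row-reduce the augmented matrix:
R1 ← R1 / (-6).
R3 ← R3 + 12·R1.
R2 ← R2 / (-4).
R1 ← R1 + 2/3·R2.
R3 ← R3 + 8·R2.
R3 reduces to 0 = 0, so the extra equation is consistent.
Reading off the reduced rows gives u = 3, v = -1.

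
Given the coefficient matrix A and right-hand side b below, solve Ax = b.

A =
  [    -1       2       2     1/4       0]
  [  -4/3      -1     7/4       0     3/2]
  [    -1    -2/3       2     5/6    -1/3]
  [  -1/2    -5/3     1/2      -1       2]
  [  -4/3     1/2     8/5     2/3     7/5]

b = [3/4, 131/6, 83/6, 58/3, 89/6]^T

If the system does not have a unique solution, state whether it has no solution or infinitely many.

Row-reduce the augmented matrix:
R1 ← R1 / (-1).
R2 ← R2 + 4/3·R1.
R3 ← R3 + 1·R1.
R4 ← R4 + 1/2·R1.
R5 ← R5 + 4/3·R1.
R2 ← R2 / (-11/3).
R1 ← R1 + 2·R2.
R3 ← R3 + 8/3·R2.
R4 ← R4 + 8/3·R2.
R5 ← R5 + 13/6·R2.
R3 ← R3 / (2/3).
R1 ← R1 + 3/2·R3.
R2 ← R2 − 1/4·R3.
R4 ← R4 − 1/6·R3.
R5 ← R5 + 21/40·R3.
R4 ← R4 / (-575/528).
R1 ← R1 − 315/176·R4.
R2 ← R2 + 7/32·R4.
R3 ← R3 − 109/88·R4.
R5 ← R5 − 12467/10560·R4.
R5 ← R5 / (52687/69000).
R1 ← R1 + 447/230·R5.
R2 ← R2 + 297/2300·R5.
R3 ← R3 + 401/575·R5.
R4 ← R4 + 668/575·R5.
Reading off the reduced rows gives x_1 = 2, x_2 = -5, x_3 = 6, x_4 = 3, x_5 = 6.

x_1 = 2, x_2 = -5, x_3 = 6, x_4 = 3, x_5 = 6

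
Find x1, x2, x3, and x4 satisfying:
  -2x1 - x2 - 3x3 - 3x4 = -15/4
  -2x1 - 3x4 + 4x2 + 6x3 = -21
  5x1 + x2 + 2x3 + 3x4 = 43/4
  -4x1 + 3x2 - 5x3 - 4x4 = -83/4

Row-reduce the augmented matrix:
R1 ← R1 / (-2).
R2 ← R2 + 2·R1.
R3 ← R3 − 5·R1.
R4 ← R4 + 4·R1.
R2 ← R2 / (5).
R1 ← R1 − 1/2·R2.
R3 ← R3 + 3/2·R2.
R4 ← R4 − 5·R2.
R3 ← R3 / (-14/5).
R1 ← R1 − 3/5·R3.
R2 ← R2 − 9/5·R3.
R4 ← R4 + 8·R3.
R4 ← R4 / (104/7).
R1 ← R1 − 15/28·R4.
R2 ← R2 + 81/28·R4.
R3 ← R3 − 45/28·R4.
Reading off the reduced rows gives x1 = 9/4, x2 = -3, x3 = -1/4, x4 = 1.

x1 = 9/4, x2 = -3, x3 = -1/4, x4 = 1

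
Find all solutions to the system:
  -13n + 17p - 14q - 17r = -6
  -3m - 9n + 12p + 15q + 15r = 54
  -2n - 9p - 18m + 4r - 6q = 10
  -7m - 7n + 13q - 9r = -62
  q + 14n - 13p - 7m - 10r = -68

m = 0, n = 0, p = 2, q = -2, r = 4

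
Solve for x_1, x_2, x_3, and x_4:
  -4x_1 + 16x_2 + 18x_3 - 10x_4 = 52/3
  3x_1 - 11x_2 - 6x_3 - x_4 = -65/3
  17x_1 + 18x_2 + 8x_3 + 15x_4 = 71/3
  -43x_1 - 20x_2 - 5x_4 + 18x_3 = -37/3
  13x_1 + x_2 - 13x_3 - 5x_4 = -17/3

x_1 = -1, x_2 = 2, x_3 = -2/3, x_4 = 2/3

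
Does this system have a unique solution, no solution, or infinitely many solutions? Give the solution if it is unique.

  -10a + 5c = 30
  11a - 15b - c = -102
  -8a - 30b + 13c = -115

Row-reduce:
R1 ← R1 / (-10).
R2 ← R2 − 11·R1.
R3 ← R3 + 8·R1.
R2 ← R2 / (-15).
R3 ← R3 + 30·R2.
Row 3 reduces to 0 = -1, a contradiction. The system is inconsistent.

no solution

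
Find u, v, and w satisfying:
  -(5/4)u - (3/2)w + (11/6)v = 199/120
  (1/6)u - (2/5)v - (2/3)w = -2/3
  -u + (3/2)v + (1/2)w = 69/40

Row-reduce the augmented matrix:
R1 ← R1 / (-5/4).
R2 ← R2 − 1/6·R1.
R3 ← R3 + 1·R1.
R2 ← R2 / (-7/45).
R1 ← R1 + 22/15·R2.
R3 ← R3 − 1/30·R2.
R3 ← R3 / (53/35).
R1 ← R1 − 328/35·R3.
R2 ← R2 − 39/7·R3.
Reading off the reduced rows gives u = 1, v = 7/4, w = 1/5.

u = 1, v = 7/4, w = 1/5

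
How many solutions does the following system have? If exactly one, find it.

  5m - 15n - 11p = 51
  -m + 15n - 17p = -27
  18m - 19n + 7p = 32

Row-reduce the augmented matrix:
R1 ← R1 / (5).
R2 ← R2 + 1·R1.
R3 ← R3 − 18·R1.
R2 ← R2 / (12).
R1 ← R1 + 3·R2.
R3 ← R3 − 35·R2.
R3 ← R3 / (513/5).
R1 ← R1 + 7·R3.
R2 ← R2 + 8/5·R3.
Reading off the reduced rows gives m = -1, n = -3, p = -1.

m = -1, n = -3, p = -1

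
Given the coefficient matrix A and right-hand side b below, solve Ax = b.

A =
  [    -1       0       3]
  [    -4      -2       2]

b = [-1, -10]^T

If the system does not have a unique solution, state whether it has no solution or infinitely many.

infinitely many solutions

Row-reduce:
R1 ← R1 / (-1).
R2 ← R2 + 4·R1.
R2 ← R2 / (-2).
Rank is 2 with 3 unknowns, leaving x_3 free.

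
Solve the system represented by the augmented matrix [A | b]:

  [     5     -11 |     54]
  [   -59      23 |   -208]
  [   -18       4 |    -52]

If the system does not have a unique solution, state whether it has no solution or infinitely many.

no solution

Row-reduce:
R1 ← R1 / (5).
R2 ← R2 + 59·R1.
R3 ← R3 + 18·R1.
R2 ← R2 / (-534/5).
R1 ← R1 + 11/5·R2.
R3 ← R3 + 178/5·R2.
Row 3 reduces to 0 = -2/3, a contradiction. The system is inconsistent.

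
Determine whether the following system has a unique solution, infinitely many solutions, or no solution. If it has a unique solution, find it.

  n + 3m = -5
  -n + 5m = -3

m = -1, n = -2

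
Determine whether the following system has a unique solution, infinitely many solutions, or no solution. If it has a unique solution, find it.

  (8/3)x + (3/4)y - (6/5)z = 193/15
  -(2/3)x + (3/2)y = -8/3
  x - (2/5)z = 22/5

Row-reduce:
R1 ← R1 / (8/3).
R2 ← R2 + 2/3·R1.
R3 ← R3 − 1·R1.
R2 ← R2 / (27/16).
R1 ← R1 − 9/32·R2.
R3 ← R3 + 9/32·R2.
Row 3 reduces to 0 = -1/3, a contradiction. The system is inconsistent.

no solution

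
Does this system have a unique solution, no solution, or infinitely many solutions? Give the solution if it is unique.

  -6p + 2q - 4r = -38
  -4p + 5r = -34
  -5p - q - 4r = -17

p = 6, q = -5, r = -2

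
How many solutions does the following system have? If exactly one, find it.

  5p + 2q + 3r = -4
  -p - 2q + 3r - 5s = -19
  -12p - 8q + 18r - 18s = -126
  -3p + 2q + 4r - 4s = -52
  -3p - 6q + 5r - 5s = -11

Row-reduce the augmented matrix:
R1 ← R1 / (5).
R2 ← R2 + 1·R1.
R3 ← R3 + 12·R1.
R4 ← R4 + 3·R1.
R5 ← R5 + 3·R1.
R2 ← R2 / (-8/5).
R1 ← R1 − 2/5·R2.
R3 ← R3 + 16/5·R2.
R4 ← R4 − 16/5·R2.
R5 ← R5 + 24/5·R2.
R3 ← R3 / (18).
R1 ← R1 − 3/2·R3.
R2 ← R2 + 9/4·R3.
R4 ← R4 − 13·R3.
R5 ← R5 + 4·R3.
R4 ← R4 / (-74/9).
R1 ← R1 + 7/12·R4.
R2 ← R2 − 17/8·R4.
R3 ← R3 + 4/9·R4.
R5 ← R5 − 74/9·R4.
R5 reduces to 0 = 0, so the extra equation is consistent.
Reading off the reduced rows gives p = 4, q = -6, r = -4, s = 3.

p = 4, q = -6, r = -4, s = 3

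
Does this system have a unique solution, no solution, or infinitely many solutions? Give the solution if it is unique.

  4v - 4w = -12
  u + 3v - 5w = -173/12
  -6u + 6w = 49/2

Row-reduce the augmented matrix:
Swap R1 and R2.
R3 ← R3 + 6·R1.
R2 ← R2 / (4).
R1 ← R1 − 3·R2.
R3 ← R3 − 18·R2.
R3 ← R3 / (-6).
R1 ← R1 + 2·R3.
R2 ← R2 + 1·R3.
Reading off the reduced rows gives u = -11/4, v = -5/3, w = 4/3.

u = -11/4, v = -5/3, w = 4/3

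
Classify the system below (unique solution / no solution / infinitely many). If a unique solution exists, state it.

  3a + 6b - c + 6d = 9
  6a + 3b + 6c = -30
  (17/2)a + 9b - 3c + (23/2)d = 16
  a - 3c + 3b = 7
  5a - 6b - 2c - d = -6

Row-reduce:
R1 ← R1 / (3).
R2 ← R2 − 6·R1.
R3 ← R3 − 17/2·R1.
R4 ← R4 − 1·R1.
R5 ← R5 − 5·R1.
R2 ← R2 / (-9).
R1 ← R1 − 2·R2.
R3 ← R3 + 8·R2.
R4 ← R4 − 1·R2.
R5 ← R5 + 16·R2.
R3 ← R3 / (-131/18).
R1 ← R1 − 13/9·R3.
R2 ← R2 + 8/9·R3.
R4 ← R4 + 16/9·R3.
R5 ← R5 + 131/9·R3.
R4 ← R4 / (-602/131).
R1 ← R1 − 47/131·R4.
R2 ← R2 − 92/131·R4.
R3 ← R3 + 93/131·R4.
Row 5 reduces to 0 = -2, a contradiction. The system is inconsistent.

no solution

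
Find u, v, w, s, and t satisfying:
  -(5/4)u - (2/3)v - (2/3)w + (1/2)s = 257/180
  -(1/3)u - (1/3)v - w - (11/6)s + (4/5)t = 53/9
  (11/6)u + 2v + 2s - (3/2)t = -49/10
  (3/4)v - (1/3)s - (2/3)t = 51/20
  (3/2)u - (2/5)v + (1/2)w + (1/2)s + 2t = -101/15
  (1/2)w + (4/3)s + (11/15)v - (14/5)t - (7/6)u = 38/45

Row-reduce the augmented matrix:
R1 ← R1 / (-5/4).
R2 ← R2 + 1/3·R1.
R3 ← R3 − 11/6·R1.
R5 ← R5 − 3/2·R1.
R6 ← R6 + 7/6·R1.
R2 ← R2 / (-7/45).
R1 ← R1 − 8/15·R2.
R3 ← R3 − 46/45·R2.
R4 ← R4 − 3/4·R2.
R5 ← R5 + 6/5·R2.
R6 ← R6 − 61/45·R2.
R3 ← R3 / (-134/21).
R1 ← R1 + 16/7·R3.
R2 ← R2 − 37/7·R3.
R4 ← R4 + 111/28·R3.
R5 ← R5 − 423/70·R3.
R6 ← R6 + 423/70·R3.
R4 ← R4 / (-5603/1608).
R1 ← R1 + 234/67·R4.
R2 ← R2 − 563/134·R4.
R3 ← R3 − 107/67·R4.
R5 ← R5 − 2218/335·R4.
R6 ← R6 + 2218/335·R4.
R5 ← R5 / (1135933/1120600).
R1 ← R1 − 1161/2155·R5.
R2 ← R2 + 27962/28015·R5.
R3 ← R3 + 22003/112060·R5.
R4 ← R4 + 13769/56030·R5.
R6 ← R6 + 1135933/1120600·R5.
R6 reduces to 0 = 0, so the extra equation is consistent.
Reading off the reduced rows gives u = -13/5, v = 7/3, w = -7/5, s = -12/5, t = 0.

u = -13/5, v = 7/3, w = -7/5, s = -12/5, t = 0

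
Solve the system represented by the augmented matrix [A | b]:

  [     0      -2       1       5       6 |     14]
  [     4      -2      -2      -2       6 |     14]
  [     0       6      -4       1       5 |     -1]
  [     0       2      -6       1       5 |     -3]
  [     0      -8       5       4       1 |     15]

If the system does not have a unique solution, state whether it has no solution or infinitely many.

Row-reduce:
Swap R1 and R2.
R1 ← R1 / (4).
R2 ← R2 / (-2).
R1 ← R1 + 1/2·R2.
R3 ← R3 − 6·R2.
R4 ← R4 − 2·R2.
R5 ← R5 + 8·R2.
R3 ← R3 / (-1).
R1 ← R1 + 3/4·R3.
R2 ← R2 + 1/2·R3.
R4 ← R4 + 5·R3.
R5 ← R5 − 1·R3.
R4 ← R4 / (-74).
R1 ← R1 + 55/4·R4.
R2 ← R2 + 21/2·R4.
R3 ← R3 + 16·R4.
Rank is 4 with 5 unknowns, leaving x_5 free.

infinitely many solutions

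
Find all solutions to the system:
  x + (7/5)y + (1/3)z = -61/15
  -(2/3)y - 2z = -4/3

infinitely many solutions

Row-reduce:
R2 ← R2 / (-2/3).
R1 ← R1 − 7/5·R2.
Rank is 2 with 3 unknowns, leaving z free.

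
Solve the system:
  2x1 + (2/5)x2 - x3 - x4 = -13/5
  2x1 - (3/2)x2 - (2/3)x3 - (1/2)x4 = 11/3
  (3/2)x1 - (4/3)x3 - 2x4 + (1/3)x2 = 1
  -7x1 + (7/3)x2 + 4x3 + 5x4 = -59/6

no solution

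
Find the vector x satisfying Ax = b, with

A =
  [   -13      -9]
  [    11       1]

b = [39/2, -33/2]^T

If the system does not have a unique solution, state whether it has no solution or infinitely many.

x_1 = -3/2, x_2 = 0

From equation 2: x_2 = -33/2 − 11·x_1.
Substitute into equation 1 and solve: x_1 = -3/2.
Then x_2 = 0.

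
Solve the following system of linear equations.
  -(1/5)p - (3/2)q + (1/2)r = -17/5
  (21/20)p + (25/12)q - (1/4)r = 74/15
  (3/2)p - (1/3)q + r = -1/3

Row-reduce:
R1 ← R1 / (-1/5).
R2 ← R2 − 21/20·R1.
R3 ← R3 − 3/2·R1.
R2 ← R2 / (-139/24).
R1 ← R1 − 15/2·R2.
R3 ← R3 + 139/12·R2.
Rank is 2 with 3 unknowns, leaving r free.

infinitely many solutions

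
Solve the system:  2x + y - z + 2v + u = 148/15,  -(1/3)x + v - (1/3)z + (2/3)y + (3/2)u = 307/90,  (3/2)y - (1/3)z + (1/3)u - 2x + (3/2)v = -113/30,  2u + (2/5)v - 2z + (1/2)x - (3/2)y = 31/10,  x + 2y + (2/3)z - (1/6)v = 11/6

Row-reduce the augmented matrix:
R1 ← R1 / (2).
R2 ← R2 + 1/3·R1.
R3 ← R3 + 2·R1.
R4 ← R4 − 1/2·R1.
R5 ← R5 − 1·R1.
R2 ← R2 / (5/6).
R1 ← R1 − 1/2·R2.
R3 ← R3 − 5/2·R2.
R4 ← R4 + 7/4·R2.
R5 ← R5 − 3/2·R2.
R3 ← R3 / (1/6).
R1 ← R1 + 1/5·R3.
R2 ← R2 + 3/5·R3.
R4 ← R4 + 14/5·R3.
R5 ← R5 − 31/15·R3.
R4 ← R4 / (-1127/20).
R1 ← R1 + 49/10·R4.
R2 ← R2 + 56/5·R4.
R3 ← R3 + 22·R4.
R5 ← R5 − 1259/30·R4.
R5 ← R5 / (-54493/33810).
R1 ← R1 − 11/115·R5.
R2 ← R2 − 751/805·R5.
R3 ← R3 + 873/1127·R5.
R4 ← R4 − 114/1127·R5.
Reading off the reduced rows gives x = 3, y = -4/3, z = 3, u = 11/5, v = 3.

x = 3, y = -4/3, z = 3, u = 11/5, v = 3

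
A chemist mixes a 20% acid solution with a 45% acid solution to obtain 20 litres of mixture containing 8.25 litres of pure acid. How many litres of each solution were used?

litres of solution A: 3, litres of solution B: 17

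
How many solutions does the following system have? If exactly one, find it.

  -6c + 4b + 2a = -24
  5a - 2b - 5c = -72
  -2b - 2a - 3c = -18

Row-reduce the augmented matrix:
R1 ← R1 / (2).
R2 ← R2 − 5·R1.
R3 ← R3 + 2·R1.
R2 ← R2 / (-12).
R1 ← R1 − 2·R2.
R3 ← R3 − 2·R2.
R3 ← R3 / (-22/3).
R1 ← R1 + 4/3·R3.
R2 ← R2 + 5/6·R3.
Reading off the reduced rows gives a = -6, b = 6, c = 6.

a = -6, b = 6, c = 6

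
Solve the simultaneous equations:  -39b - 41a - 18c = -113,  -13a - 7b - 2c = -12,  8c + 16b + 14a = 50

Row-reduce:
R1 ← R1 / (-41).
R2 ← R2 + 13·R1.
R3 ← R3 − 14·R1.
R2 ← R2 / (220/41).
R1 ← R1 − 39/41·R2.
R3 ← R3 − 110/41·R2.
Row 3 reduces to 0 = -1/2, a contradiction. The system is inconsistent.

no solution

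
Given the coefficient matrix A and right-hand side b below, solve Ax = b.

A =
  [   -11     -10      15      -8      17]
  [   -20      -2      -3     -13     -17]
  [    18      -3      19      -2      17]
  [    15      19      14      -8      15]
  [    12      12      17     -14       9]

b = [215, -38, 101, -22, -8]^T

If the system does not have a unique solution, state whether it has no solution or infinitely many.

x_1 = -3, x_2 = -5, x_3 = 2, x_4 = 0, x_5 = 6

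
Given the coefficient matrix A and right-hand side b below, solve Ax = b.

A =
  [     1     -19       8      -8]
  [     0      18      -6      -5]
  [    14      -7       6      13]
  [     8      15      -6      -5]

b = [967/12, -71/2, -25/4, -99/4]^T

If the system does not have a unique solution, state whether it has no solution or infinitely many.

Row-reduce the augmented matrix:
R3 ← R3 − 14·R1.
R4 ← R4 − 8·R1.
R2 ← R2 / (18).
R1 ← R1 + 19·R2.
R3 ← R3 − 259·R2.
R4 ← R4 − 167·R2.
R3 ← R3 / (-59/3).
R1 ← R1 − 5/3·R3.
R2 ← R2 + 1/3·R3.
R4 ← R4 + 43/3·R3.
R4 ← R4 / (-6752/177).
R1 ← R1 − 604/177·R4.
R2 ← R2 + 640/177·R4.
R3 ← R3 + 3545/354·R4.
Reading off the reduced rows gives x_1 = 1/2, x_2 = -9/4, x_3 = 5/3, x_4 = -3.

x_1 = 1/2, x_2 = -9/4, x_3 = 5/3, x_4 = -3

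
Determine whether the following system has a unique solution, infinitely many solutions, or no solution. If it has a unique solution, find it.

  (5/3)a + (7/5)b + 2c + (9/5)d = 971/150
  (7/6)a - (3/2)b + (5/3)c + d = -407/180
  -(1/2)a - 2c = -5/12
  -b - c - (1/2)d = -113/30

Row-reduce the augmented matrix:
R1 ← R1 / (5/3).
R2 ← R2 − 7/6·R1.
R3 ← R3 + 1/2·R1.
R2 ← R2 / (-62/25).
R1 ← R1 − 21/25·R2.
R3 ← R3 − 21/50·R2.
R4 ← R4 + 1·R2.
R3 ← R3 / (-42/31).
R1 ← R1 − 40/31·R3.
R2 ← R2 + 10/93·R3.
R4 ← R4 + 103/93·R3.
R4 ← R4 / (-269/336).
R1 ← R1 − 41/28·R4.
R2 ← R2 − 11/168·R4.
R3 ← R3 + 41/112·R4.
Reading off the reduced rows gives a = -1/2, b = 13/5, c = 1/3, d = 5/3.

a = -1/2, b = 13/5, c = 1/3, d = 5/3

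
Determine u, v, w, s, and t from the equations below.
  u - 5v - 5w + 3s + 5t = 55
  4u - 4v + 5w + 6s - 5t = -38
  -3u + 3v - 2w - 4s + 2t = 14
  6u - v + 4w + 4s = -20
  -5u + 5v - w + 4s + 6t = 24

u = -2, v = -4, w = -2, s = -1, t = 6

Row-reduce the augmented matrix:
R2 ← R2 − 4·R1.
R3 ← R3 + 3·R1.
R4 ← R4 − 6·R1.
R5 ← R5 + 5·R1.
R2 ← R2 / (16).
R1 ← R1 + 5·R2.
R3 ← R3 + 12·R2.
R4 ← R4 − 29·R2.
R5 ← R5 + 20·R2.
R3 ← R3 / (7/4).
R1 ← R1 − 45/16·R3.
R2 ← R2 − 25/16·R3.
R4 ← R4 + 181/16·R3.
R5 ← R5 − 21/4·R3.
R4 ← R4 / (3/28).
R1 ← R1 − 9/28·R4.
R2 ← R2 + 23/28·R4.
R3 ← R3 − 2/7·R4.
R5 ← R5 − 10·R4.
R5 ← R5 / (-1105/3).
R1 ← R1 + 12·R5.
R2 ← R2 − 92/3·R5.
R3 ← R3 + 35/3·R5.
R4 ← R4 − 112/3·R5.
Reading off the reduced rows gives u = -2, v = -4, w = -2, s = -1, t = 6.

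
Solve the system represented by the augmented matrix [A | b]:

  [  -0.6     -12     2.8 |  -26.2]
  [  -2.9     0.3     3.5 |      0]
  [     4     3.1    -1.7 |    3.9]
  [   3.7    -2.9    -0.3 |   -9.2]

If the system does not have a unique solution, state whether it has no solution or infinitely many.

Row-reduce the augmented matrix:
R1 ← R1 / (-3/5).
R2 ← R2 + 29/10·R1.
R3 ← R3 − 4·R1.
R4 ← R4 − 37/10·R1.
R2 ← R2 / (583/10).
R1 ← R1 − 20·R2.
R3 ← R3 + 769/10·R2.
R4 ← R4 + 769/10·R2.
R3 ← R3 / (32639/8745).
R1 ← R1 + 714/583·R3.
R2 ← R2 + 301/1749·R3.
R4 ← R4 − 32639/8745·R3.
R4 reduces to 0 = 0, so the extra equation is consistent.
Reading off the reduced rows gives x_1 = -1, x_2 = 2, x_3 = -1.

x_1 = -1, x_2 = 2, x_3 = -1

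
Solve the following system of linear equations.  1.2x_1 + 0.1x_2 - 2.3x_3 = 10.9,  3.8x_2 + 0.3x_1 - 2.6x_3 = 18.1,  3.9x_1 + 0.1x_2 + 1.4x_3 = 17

Row-reduce the augmented matrix:
R1 ← R1 / (6/5).
R2 ← R2 − 3/10·R1.
R3 ← R3 − 39/10·R1.
R2 ← R2 / (151/40).
R1 ← R1 − 1/12·R2.
R3 ← R3 + 9/40·R2.
R3 ← R3 / (13219/1510).
R1 ← R1 + 848/453·R3.
R2 ← R2 + 81/151·R3.
Reading off the reduced rows gives x_1 = 5, x_2 = 3, x_3 = -2.

x_1 = 5, x_2 = 3, x_3 = -2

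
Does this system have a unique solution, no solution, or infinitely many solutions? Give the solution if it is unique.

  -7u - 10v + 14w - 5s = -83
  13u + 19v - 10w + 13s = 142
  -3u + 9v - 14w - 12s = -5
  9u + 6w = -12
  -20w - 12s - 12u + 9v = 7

u = 0, v = 3, w = -2, s = 5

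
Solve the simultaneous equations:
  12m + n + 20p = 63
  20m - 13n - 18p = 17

infinitely many solutions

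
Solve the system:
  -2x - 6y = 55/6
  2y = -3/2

x = -7/3, y = -3/4

Row-reduce the augmented matrix:
R1 ← R1 / (-2).
R2 ← R2 / (2).
R1 ← R1 − 3·R2.
Reading off the reduced rows gives x = -7/3, y = -3/4.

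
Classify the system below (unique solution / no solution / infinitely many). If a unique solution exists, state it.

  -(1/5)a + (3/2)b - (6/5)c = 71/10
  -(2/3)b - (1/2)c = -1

infinitely many solutions

Row-reduce:
R1 ← R1 / (-1/5).
R2 ← R2 / (-2/3).
R1 ← R1 + 15/2·R2.
Rank is 2 with 3 unknowns, leaving c free.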